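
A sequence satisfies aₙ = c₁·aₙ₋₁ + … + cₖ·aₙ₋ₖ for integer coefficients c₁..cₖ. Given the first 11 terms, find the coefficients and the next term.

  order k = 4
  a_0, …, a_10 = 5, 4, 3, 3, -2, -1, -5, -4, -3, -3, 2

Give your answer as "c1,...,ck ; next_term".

  a_4 = 0·3 + 1·3 + 0·4 + -1·5 = -2
  a_5 = 0·-2 + 1·3 + 0·3 + -1·4 = -1
  a_6 = 0·-1 + 1·-2 + 0·3 + -1·3 = -5
  a_7 = 0·-5 + 1·-1 + 0·-2 + -1·3 = -4
  a_8 = 0·-4 + 1·-5 + 0·-1 + -1·-2 = -3
  a_9 = 0·-3 + 1·-4 + 0·-5 + -1·-1 = -3
  a_10 = 0·-3 + 1·-3 + 0·-4 + -1·-5 = 2
  a_11 = 0·2 + 1·-3 + 0·-3 + -1·-4 = 1

0,1,0,-1 ; 1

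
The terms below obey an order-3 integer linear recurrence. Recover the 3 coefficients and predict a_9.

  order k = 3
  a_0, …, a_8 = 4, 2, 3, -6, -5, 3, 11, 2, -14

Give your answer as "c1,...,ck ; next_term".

0,-1,-1 ; -13

  a_3 = 0·3 + -1·2 + -1·4 = -6
  a_4 = 0·-6 + -1·3 + -1·2 = -5
  a_5 = 0·-5 + -1·-6 + -1·3 = 3
  a_6 = 0·3 + -1·-5 + -1·-6 = 11
  a_7 = 0·11 + -1·3 + -1·-5 = 2
  a_8 = 0·2 + -1·11 + -1·3 = -14
  a_9 = 0·-14 + -1·2 + -1·11 = -13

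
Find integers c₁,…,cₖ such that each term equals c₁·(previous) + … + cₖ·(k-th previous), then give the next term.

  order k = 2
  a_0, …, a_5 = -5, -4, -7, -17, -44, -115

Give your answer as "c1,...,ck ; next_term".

3,-1 ; -301

  a_2 = 3·-4 + -1·-5 = -7
  a_3 = 3·-7 + -1·-4 = -17
  a_4 = 3·-17 + -1·-7 = -44
  a_5 = 3·-44 + -1·-17 = -115
  a_6 = 3·-115 + -1·-44 = -301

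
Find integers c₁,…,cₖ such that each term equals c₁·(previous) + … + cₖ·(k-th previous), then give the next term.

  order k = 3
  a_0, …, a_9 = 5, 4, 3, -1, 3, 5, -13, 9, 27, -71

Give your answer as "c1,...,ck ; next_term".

  a_3 = -1·3 + -2·4 + 2·5 = -1
  a_4 = -1·-1 + -2·3 + 2·4 = 3
  a_5 = -1·3 + -2·-1 + 2·3 = 5
  a_6 = -1·5 + -2·3 + 2·-1 = -13
  a_7 = -1·-13 + -2·5 + 2·3 = 9
  a_8 = -1·9 + -2·-13 + 2·5 = 27
  a_9 = -1·27 + -2·9 + 2·-13 = -71
  a_10 = -1·-71 + -2·27 + 2·9 = 35

-1,-2,2 ; 35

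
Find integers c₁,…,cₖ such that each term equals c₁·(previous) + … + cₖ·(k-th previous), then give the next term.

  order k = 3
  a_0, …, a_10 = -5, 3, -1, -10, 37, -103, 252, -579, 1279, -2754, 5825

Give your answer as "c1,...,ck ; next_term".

  a_3 = -3·-1 + -1·3 + 2·-5 = -10
  a_4 = -3·-10 + -1·-1 + 2·3 = 37
  a_5 = -3·37 + -1·-10 + 2·-1 = -103
  a_6 = -3·-103 + -1·37 + 2·-10 = 252
  a_7 = -3·252 + -1·-103 + 2·37 = -579
  a_8 = -3·-579 + -1·252 + 2·-103 = 1279
  a_9 = -3·1279 + -1·-579 + 2·252 = -2754
  a_10 = -3·-2754 + -1·1279 + 2·-579 = 5825
  a_11 = -3·5825 + -1·-2754 + 2·1279 = -12163

-3,-1,2 ; -12163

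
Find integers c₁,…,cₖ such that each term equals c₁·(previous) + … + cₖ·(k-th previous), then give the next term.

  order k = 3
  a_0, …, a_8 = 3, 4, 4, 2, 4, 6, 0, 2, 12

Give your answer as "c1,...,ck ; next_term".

0,-1,2 ; -2

  a_3 = 0·4 + -1·4 + 2·3 = 2
  a_4 = 0·2 + -1·4 + 2·4 = 4
  a_5 = 0·4 + -1·2 + 2·4 = 6
  a_6 = 0·6 + -1·4 + 2·2 = 0
  a_7 = 0·0 + -1·6 + 2·4 = 2
  a_8 = 0·2 + -1·0 + 2·6 = 12
  a_9 = 0·12 + -1·2 + 2·0 = -2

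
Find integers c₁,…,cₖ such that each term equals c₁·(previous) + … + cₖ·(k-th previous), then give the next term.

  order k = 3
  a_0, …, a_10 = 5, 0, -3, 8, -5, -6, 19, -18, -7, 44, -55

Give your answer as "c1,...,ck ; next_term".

  a_3 = -1·-3 + -1·0 + 1·5 = 8
  a_4 = -1·8 + -1·-3 + 1·0 = -5
  a_5 = -1·-5 + -1·8 + 1·-3 = -6
  a_6 = -1·-6 + -1·-5 + 1·8 = 19
  a_7 = -1·19 + -1·-6 + 1·-5 = -18
  a_8 = -1·-18 + -1·19 + 1·-6 = -7
  a_9 = -1·-7 + -1·-18 + 1·19 = 44
  a_10 = -1·44 + -1·-7 + 1·-18 = -55
  a_11 = -1·-55 + -1·44 + 1·-7 = 4

-1,-1,1 ; 4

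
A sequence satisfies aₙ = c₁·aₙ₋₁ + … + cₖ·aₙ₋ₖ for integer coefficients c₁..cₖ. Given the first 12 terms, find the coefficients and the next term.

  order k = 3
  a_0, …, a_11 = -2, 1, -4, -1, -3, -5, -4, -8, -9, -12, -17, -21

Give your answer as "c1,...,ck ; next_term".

0,1,1 ; -29

  a_3 = 0·-4 + 1·1 + 1·-2 = -1
  a_4 = 0·-1 + 1·-4 + 1·1 = -3
  a_5 = 0·-3 + 1·-1 + 1·-4 = -5
  a_6 = 0·-5 + 1·-3 + 1·-1 = -4
  a_7 = 0·-4 + 1·-5 + 1·-3 = -8
  a_8 = 0·-8 + 1·-4 + 1·-5 = -9
  a_9 = 0·-9 + 1·-8 + 1·-4 = -12
  a_10 = 0·-12 + 1·-9 + 1·-8 = -17
  a_11 = 0·-17 + 1·-12 + 1·-9 = -21
  a_12 = 0·-21 + 1·-17 + 1·-12 = -29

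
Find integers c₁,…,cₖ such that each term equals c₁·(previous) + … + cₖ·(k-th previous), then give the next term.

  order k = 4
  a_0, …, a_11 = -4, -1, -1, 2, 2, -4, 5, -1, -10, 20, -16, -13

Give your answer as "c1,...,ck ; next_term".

-1,-1,1,-1 ; 59

  a_4 = -1·2 + -1·-1 + 1·-1 + -1·-4 = 2
  a_5 = -1·2 + -1·2 + 1·-1 + -1·-1 = -4
  a_6 = -1·-4 + -1·2 + 1·2 + -1·-1 = 5
  a_7 = -1·5 + -1·-4 + 1·2 + -1·2 = -1
  a_8 = -1·-1 + -1·5 + 1·-4 + -1·2 = -10
  a_9 = -1·-10 + -1·-1 + 1·5 + -1·-4 = 20
  a_10 = -1·20 + -1·-10 + 1·-1 + -1·5 = -16
  a_11 = -1·-16 + -1·20 + 1·-10 + -1·-1 = -13
  a_12 = -1·-13 + -1·-16 + 1·20 + -1·-10 = 59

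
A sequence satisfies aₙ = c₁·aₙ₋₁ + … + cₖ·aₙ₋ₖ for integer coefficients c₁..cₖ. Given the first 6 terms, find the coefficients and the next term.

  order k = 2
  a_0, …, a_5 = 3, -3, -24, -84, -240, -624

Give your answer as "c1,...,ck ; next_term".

4,-4 ; -1536

  a_2 = 4·-3 + -4·3 = -24
  a_3 = 4·-24 + -4·-3 = -84
  a_4 = 4·-84 + -4·-24 = -240
  a_5 = 4·-240 + -4·-84 = -624
  a_6 = 4·-624 + -4·-240 = -1536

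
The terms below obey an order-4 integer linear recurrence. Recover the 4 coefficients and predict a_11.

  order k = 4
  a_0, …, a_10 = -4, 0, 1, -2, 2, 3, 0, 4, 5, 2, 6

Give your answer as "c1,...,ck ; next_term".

1,0,1,-1 ; 7

  a_4 = 1·-2 + 0·1 + 1·0 + -1·-4 = 2
  a_5 = 1·2 + 0·-2 + 1·1 + -1·0 = 3
  a_6 = 1·3 + 0·2 + 1·-2 + -1·1 = 0
  a_7 = 1·0 + 0·3 + 1·2 + -1·-2 = 4
  a_8 = 1·4 + 0·0 + 1·3 + -1·2 = 5
  a_9 = 1·5 + 0·4 + 1·0 + -1·3 = 2
  a_10 = 1·2 + 0·5 + 1·4 + -1·0 = 6
  a_11 = 1·6 + 0·2 + 1·5 + -1·4 = 7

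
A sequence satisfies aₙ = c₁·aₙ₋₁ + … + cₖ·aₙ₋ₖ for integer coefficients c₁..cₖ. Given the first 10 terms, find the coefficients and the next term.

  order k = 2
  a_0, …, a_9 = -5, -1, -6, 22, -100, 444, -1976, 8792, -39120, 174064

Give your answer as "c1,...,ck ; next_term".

-4,2 ; -774496

  a_2 = -4·-1 + 2·-5 = -6
  a_3 = -4·-6 + 2·-1 = 22
  a_4 = -4·22 + 2·-6 = -100
  a_5 = -4·-100 + 2·22 = 444
  a_6 = -4·444 + 2·-100 = -1976
  a_7 = -4·-1976 + 2·444 = 8792
  a_8 = -4·8792 + 2·-1976 = -39120
  a_9 = -4·-39120 + 2·8792 = 174064
  a_10 = -4·174064 + 2·-39120 = -774496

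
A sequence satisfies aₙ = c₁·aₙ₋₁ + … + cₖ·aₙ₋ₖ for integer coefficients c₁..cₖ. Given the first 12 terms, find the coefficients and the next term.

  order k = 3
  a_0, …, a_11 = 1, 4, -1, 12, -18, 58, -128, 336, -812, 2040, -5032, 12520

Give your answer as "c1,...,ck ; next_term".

  a_3 = -2·-1 + 2·4 + 2·1 = 12
  a_4 = -2·12 + 2·-1 + 2·4 = -18
  a_5 = -2·-18 + 2·12 + 2·-1 = 58
  a_6 = -2·58 + 2·-18 + 2·12 = -128
  a_7 = -2·-128 + 2·58 + 2·-18 = 336
  a_8 = -2·336 + 2·-128 + 2·58 = -812
  a_9 = -2·-812 + 2·336 + 2·-128 = 2040
  a_10 = -2·2040 + 2·-812 + 2·336 = -5032
  a_11 = -2·-5032 + 2·2040 + 2·-812 = 12520
  a_12 = -2·12520 + 2·-5032 + 2·2040 = -31024

-2,2,2 ; -31024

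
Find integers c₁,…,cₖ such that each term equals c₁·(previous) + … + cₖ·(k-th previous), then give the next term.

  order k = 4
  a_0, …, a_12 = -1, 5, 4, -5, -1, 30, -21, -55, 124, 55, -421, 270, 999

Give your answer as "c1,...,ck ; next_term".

  a_4 = -1·-5 + -2·4 + 1·5 + 3·-1 = -1
  a_5 = -1·-1 + -2·-5 + 1·4 + 3·5 = 30
  a_6 = -1·30 + -2·-1 + 1·-5 + 3·4 = -21
  a_7 = -1·-21 + -2·30 + 1·-1 + 3·-5 = -55
  a_8 = -1·-55 + -2·-21 + 1·30 + 3·-1 = 124
  a_9 = -1·124 + -2·-55 + 1·-21 + 3·30 = 55
  a_10 = -1·55 + -2·124 + 1·-55 + 3·-21 = -421
  a_11 = -1·-421 + -2·55 + 1·124 + 3·-55 = 270
  a_12 = -1·270 + -2·-421 + 1·55 + 3·124 = 999
  a_13 = -1·999 + -2·270 + 1·-421 + 3·55 = -1795

-1,-2,1,3 ; -1795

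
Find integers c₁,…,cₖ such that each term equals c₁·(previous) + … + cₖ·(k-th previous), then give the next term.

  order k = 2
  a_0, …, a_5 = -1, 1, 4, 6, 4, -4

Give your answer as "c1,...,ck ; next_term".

  a_2 = 2·1 + -2·-1 = 4
  a_3 = 2·4 + -2·1 = 6
  a_4 = 2·6 + -2·4 = 4
  a_5 = 2·4 + -2·6 = -4
  a_6 = 2·-4 + -2·4 = -16

2,-2 ; -16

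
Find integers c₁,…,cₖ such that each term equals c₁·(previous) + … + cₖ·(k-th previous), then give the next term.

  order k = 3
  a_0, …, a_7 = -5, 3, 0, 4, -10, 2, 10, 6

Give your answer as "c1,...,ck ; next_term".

  a_3 = -1·0 + -2·3 + -2·-5 = 4
  a_4 = -1·4 + -2·0 + -2·3 = -10
  a_5 = -1·-10 + -2·4 + -2·0 = 2
  a_6 = -1·2 + -2·-10 + -2·4 = 10
  a_7 = -1·10 + -2·2 + -2·-10 = 6
  a_8 = -1·6 + -2·10 + -2·2 = -30

-1,-2,-2 ; -30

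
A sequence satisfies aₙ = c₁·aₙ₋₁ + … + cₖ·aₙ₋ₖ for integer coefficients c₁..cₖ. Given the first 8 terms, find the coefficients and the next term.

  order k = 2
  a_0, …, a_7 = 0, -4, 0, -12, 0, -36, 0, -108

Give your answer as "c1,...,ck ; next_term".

  a_2 = 0·-4 + 3·0 = 0
  a_3 = 0·0 + 3·-4 = -12
  a_4 = 0·-12 + 3·0 = 0
  a_5 = 0·0 + 3·-12 = -36
  a_6 = 0·-36 + 3·0 = 0
  a_7 = 0·0 + 3·-36 = -108
  a_8 = 0·-108 + 3·0 = 0

0,3 ; 0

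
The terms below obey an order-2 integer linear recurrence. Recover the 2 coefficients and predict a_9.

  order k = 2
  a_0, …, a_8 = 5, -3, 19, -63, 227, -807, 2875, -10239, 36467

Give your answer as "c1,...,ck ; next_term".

-3,2 ; -129879

  a_2 = -3·-3 + 2·5 = 19
  a_3 = -3·19 + 2·-3 = -63
  a_4 = -3·-63 + 2·19 = 227
  a_5 = -3·227 + 2·-63 = -807
  a_6 = -3·-807 + 2·227 = 2875
  a_7 = -3·2875 + 2·-807 = -10239
  a_8 = -3·-10239 + 2·2875 = 36467
  a_9 = -3·36467 + 2·-10239 = -129879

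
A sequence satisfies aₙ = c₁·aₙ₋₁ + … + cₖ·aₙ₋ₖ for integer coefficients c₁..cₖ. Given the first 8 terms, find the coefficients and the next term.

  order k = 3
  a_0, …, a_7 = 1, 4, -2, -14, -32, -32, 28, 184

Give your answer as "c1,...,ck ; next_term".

  a_3 = 2·-2 + -2·4 + -2·1 = -14
  a_4 = 2·-14 + -2·-2 + -2·4 = -32
  a_5 = 2·-32 + -2·-14 + -2·-2 = -32
  a_6 = 2·-32 + -2·-32 + -2·-14 = 28
  a_7 = 2·28 + -2·-32 + -2·-32 = 184
  a_8 = 2·184 + -2·28 + -2·-32 = 376

2,-2,-2 ; 376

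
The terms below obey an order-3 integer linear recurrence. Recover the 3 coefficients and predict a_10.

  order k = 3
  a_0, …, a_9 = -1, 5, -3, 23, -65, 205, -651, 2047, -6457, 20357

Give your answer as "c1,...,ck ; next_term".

-2,3,-2 ; -64179

  a_3 = -2·-3 + 3·5 + -2·-1 = 23
  a_4 = -2·23 + 3·-3 + -2·5 = -65
  a_5 = -2·-65 + 3·23 + -2·-3 = 205
  a_6 = -2·205 + 3·-65 + -2·23 = -651
  a_7 = -2·-651 + 3·205 + -2·-65 = 2047
  a_8 = -2·2047 + 3·-651 + -2·205 = -6457
  a_9 = -2·-6457 + 3·2047 + -2·-651 = 20357
  a_10 = -2·20357 + 3·-6457 + -2·2047 = -64179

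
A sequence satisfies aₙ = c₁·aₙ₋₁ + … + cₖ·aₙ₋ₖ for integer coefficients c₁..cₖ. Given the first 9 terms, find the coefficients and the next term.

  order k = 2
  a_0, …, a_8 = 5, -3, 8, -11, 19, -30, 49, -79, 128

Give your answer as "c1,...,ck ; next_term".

-1,1 ; -207

  a_2 = -1·-3 + 1·5 = 8
  a_3 = -1·8 + 1·-3 = -11
  a_4 = -1·-11 + 1·8 = 19
  a_5 = -1·19 + 1·-11 = -30
  a_6 = -1·-30 + 1·19 = 49
  a_7 = -1·49 + 1·-30 = -79
  a_8 = -1·-79 + 1·49 = 128
  a_9 = -1·128 + 1·-79 = -207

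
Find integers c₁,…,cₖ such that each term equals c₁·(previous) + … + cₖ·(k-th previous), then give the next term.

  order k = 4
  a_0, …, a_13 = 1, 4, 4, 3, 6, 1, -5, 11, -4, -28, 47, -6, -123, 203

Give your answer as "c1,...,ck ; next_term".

  a_4 = 0·3 + -1·4 + 3·4 + -2·1 = 6
  a_5 = 0·6 + -1·3 + 3·4 + -2·4 = 1
  a_6 = 0·1 + -1·6 + 3·3 + -2·4 = -5
  a_7 = 0·-5 + -1·1 + 3·6 + -2·3 = 11
  a_8 = 0·11 + -1·-5 + 3·1 + -2·6 = -4
  a_9 = 0·-4 + -1·11 + 3·-5 + -2·1 = -28
  a_10 = 0·-28 + -1·-4 + 3·11 + -2·-5 = 47
  a_11 = 0·47 + -1·-28 + 3·-4 + -2·11 = -6
  a_12 = 0·-6 + -1·47 + 3·-28 + -2·-4 = -123
  a_13 = 0·-123 + -1·-6 + 3·47 + -2·-28 = 203
  a_14 = 0·203 + -1·-123 + 3·-6 + -2·47 = 11

0,-1,3,-2 ; 11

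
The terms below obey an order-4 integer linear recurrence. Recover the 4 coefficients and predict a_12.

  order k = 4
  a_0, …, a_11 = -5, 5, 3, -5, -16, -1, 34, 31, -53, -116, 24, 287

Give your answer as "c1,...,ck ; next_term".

  a_4 = 1·-5 + -2·3 + 0·5 + 1·-5 = -16
  a_5 = 1·-16 + -2·-5 + 0·3 + 1·5 = -1
  a_6 = 1·-1 + -2·-16 + 0·-5 + 1·3 = 34
  a_7 = 1·34 + -2·-1 + 0·-16 + 1·-5 = 31
  a_8 = 1·31 + -2·34 + 0·-1 + 1·-16 = -53
  a_9 = 1·-53 + -2·31 + 0·34 + 1·-1 = -116
  a_10 = 1·-116 + -2·-53 + 0·31 + 1·34 = 24
  a_11 = 1·24 + -2·-116 + 0·-53 + 1·31 = 287
  a_12 = 1·287 + -2·24 + 0·-116 + 1·-53 = 186

1,-2,0,1 ; 186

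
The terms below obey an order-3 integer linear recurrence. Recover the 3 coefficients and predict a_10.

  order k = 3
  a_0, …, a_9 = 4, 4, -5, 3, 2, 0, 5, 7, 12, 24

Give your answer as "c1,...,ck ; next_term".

1,1,1 ; 43

  a_3 = 1·-5 + 1·4 + 1·4 = 3
  a_4 = 1·3 + 1·-5 + 1·4 = 2
  a_5 = 1·2 + 1·3 + 1·-5 = 0
  a_6 = 1·0 + 1·2 + 1·3 = 5
  a_7 = 1·5 + 1·0 + 1·2 = 7
  a_8 = 1·7 + 1·5 + 1·0 = 12
  a_9 = 1·12 + 1·7 + 1·5 = 24
  a_10 = 1·24 + 1·12 + 1·7 = 43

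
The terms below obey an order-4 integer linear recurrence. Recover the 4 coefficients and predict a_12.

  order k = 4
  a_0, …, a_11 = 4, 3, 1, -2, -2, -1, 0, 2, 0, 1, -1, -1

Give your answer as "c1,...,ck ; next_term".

  a_4 = -1·-2 + 0·1 + 0·3 + -1·4 = -2
  a_5 = -1·-2 + 0·-2 + 0·1 + -1·3 = -1
  a_6 = -1·-1 + 0·-2 + 0·-2 + -1·1 = 0
  a_7 = -1·0 + 0·-1 + 0·-2 + -1·-2 = 2
  a_8 = -1·2 + 0·0 + 0·-1 + -1·-2 = 0
  a_9 = -1·0 + 0·2 + 0·0 + -1·-1 = 1
  a_10 = -1·1 + 0·0 + 0·2 + -1·0 = -1
  a_11 = -1·-1 + 0·1 + 0·0 + -1·2 = -1
  a_12 = -1·-1 + 0·-1 + 0·1 + -1·0 = 1

-1,0,0,-1 ; 1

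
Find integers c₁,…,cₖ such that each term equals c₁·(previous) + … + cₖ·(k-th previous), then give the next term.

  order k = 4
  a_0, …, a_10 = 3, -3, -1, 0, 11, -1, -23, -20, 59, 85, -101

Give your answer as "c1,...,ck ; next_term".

0,-2,-2,1 ; -308

  a_4 = 0·0 + -2·-1 + -2·-3 + 1·3 = 11
  a_5 = 0·11 + -2·0 + -2·-1 + 1·-3 = -1
  a_6 = 0·-1 + -2·11 + -2·0 + 1·-1 = -23
  a_7 = 0·-23 + -2·-1 + -2·11 + 1·0 = -20
  a_8 = 0·-20 + -2·-23 + -2·-1 + 1·11 = 59
  a_9 = 0·59 + -2·-20 + -2·-23 + 1·-1 = 85
  a_10 = 0·85 + -2·59 + -2·-20 + 1·-23 = -101
  a_11 = 0·-101 + -2·85 + -2·59 + 1·-20 = -308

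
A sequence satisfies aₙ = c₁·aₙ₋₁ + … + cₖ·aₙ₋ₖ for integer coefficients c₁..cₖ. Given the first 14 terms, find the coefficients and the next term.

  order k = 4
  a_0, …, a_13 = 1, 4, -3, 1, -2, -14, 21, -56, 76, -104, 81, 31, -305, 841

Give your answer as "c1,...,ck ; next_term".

  a_4 = -1·1 + 2·-3 + 2·4 + -3·1 = -2
  a_5 = -1·-2 + 2·1 + 2·-3 + -3·4 = -14
  a_6 = -1·-14 + 2·-2 + 2·1 + -3·-3 = 21
  a_7 = -1·21 + 2·-14 + 2·-2 + -3·1 = -56
  a_8 = -1·-56 + 2·21 + 2·-14 + -3·-2 = 76
  a_9 = -1·76 + 2·-56 + 2·21 + -3·-14 = -104
  a_10 = -1·-104 + 2·76 + 2·-56 + -3·21 = 81
  a_11 = -1·81 + 2·-104 + 2·76 + -3·-56 = 31
  a_12 = -1·31 + 2·81 + 2·-104 + -3·76 = -305
  a_13 = -1·-305 + 2·31 + 2·81 + -3·-104 = 841
  a_14 = -1·841 + 2·-305 + 2·31 + -3·81 = -1632

-1,2,2,-3 ; -1632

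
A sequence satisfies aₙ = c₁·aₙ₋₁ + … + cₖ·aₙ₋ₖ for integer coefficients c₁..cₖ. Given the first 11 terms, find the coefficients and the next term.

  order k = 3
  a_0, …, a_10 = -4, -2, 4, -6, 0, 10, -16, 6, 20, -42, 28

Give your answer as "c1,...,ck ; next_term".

  a_3 = -1·4 + -1·-2 + 1·-4 = -6
  a_4 = -1·-6 + -1·4 + 1·-2 = 0
  a_5 = -1·0 + -1·-6 + 1·4 = 10
  a_6 = -1·10 + -1·0 + 1·-6 = -16
  a_7 = -1·-16 + -1·10 + 1·0 = 6
  a_8 = -1·6 + -1·-16 + 1·10 = 20
  a_9 = -1·20 + -1·6 + 1·-16 = -42
  a_10 = -1·-42 + -1·20 + 1·6 = 28
  a_11 = -1·28 + -1·-42 + 1·20 = 34

-1,-1,1 ; 34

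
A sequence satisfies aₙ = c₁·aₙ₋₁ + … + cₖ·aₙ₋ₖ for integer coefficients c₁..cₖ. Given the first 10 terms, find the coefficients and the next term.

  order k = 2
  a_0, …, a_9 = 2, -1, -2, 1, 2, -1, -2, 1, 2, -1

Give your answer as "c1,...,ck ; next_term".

0,-1 ; -2

  a_2 = 0·-1 + -1·2 = -2
  a_3 = 0·-2 + -1·-1 = 1
  a_4 = 0·1 + -1·-2 = 2
  a_5 = 0·2 + -1·1 = -1
  a_6 = 0·-1 + -1·2 = -2
  a_7 = 0·-2 + -1·-1 = 1
  a_8 = 0·1 + -1·-2 = 2
  a_9 = 0·2 + -1·1 = -1
  a_10 = 0·-1 + -1·2 = -2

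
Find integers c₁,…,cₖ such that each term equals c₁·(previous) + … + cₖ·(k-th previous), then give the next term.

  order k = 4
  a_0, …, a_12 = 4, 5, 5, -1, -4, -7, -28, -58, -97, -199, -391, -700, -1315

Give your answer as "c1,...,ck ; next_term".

2,-1,3,-3 ; -2506

  a_4 = 2·-1 + -1·5 + 3·5 + -3·4 = -4
  a_5 = 2·-4 + -1·-1 + 3·5 + -3·5 = -7
  a_6 = 2·-7 + -1·-4 + 3·-1 + -3·5 = -28
  a_7 = 2·-28 + -1·-7 + 3·-4 + -3·-1 = -58
  a_8 = 2·-58 + -1·-28 + 3·-7 + -3·-4 = -97
  a_9 = 2·-97 + -1·-58 + 3·-28 + -3·-7 = -199
  a_10 = 2·-199 + -1·-97 + 3·-58 + -3·-28 = -391
  a_11 = 2·-391 + -1·-199 + 3·-97 + -3·-58 = -700
  a_12 = 2·-700 + -1·-391 + 3·-199 + -3·-97 = -1315
  a_13 = 2·-1315 + -1·-700 + 3·-391 + -3·-199 = -2506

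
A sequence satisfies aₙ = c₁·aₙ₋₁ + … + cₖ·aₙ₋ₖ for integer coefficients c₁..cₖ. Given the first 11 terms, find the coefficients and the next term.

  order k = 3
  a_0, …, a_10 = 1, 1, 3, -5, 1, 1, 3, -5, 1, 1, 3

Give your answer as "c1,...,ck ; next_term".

  a_3 = -1·3 + -1·1 + -1·1 = -5
  a_4 = -1·-5 + -1·3 + -1·1 = 1
  a_5 = -1·1 + -1·-5 + -1·3 = 1
  a_6 = -1·1 + -1·1 + -1·-5 = 3
  a_7 = -1·3 + -1·1 + -1·1 = -5
  a_8 = -1·-5 + -1·3 + -1·1 = 1
  a_9 = -1·1 + -1·-5 + -1·3 = 1
  a_10 = -1·1 + -1·1 + -1·-5 = 3
  a_11 = -1·3 + -1·1 + -1·1 = -5

-1,-1,-1 ; -5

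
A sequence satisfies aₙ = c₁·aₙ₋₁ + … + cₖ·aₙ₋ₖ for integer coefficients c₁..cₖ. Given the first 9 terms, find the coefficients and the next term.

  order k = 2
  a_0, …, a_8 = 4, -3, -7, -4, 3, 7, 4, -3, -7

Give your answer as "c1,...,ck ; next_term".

  a_2 = 1·-3 + -1·4 = -7
  a_3 = 1·-7 + -1·-3 = -4
  a_4 = 1·-4 + -1·-7 = 3
  a_5 = 1·3 + -1·-4 = 7
  a_6 = 1·7 + -1·3 = 4
  a_7 = 1·4 + -1·7 = -3
  a_8 = 1·-3 + -1·4 = -7
  a_9 = 1·-7 + -1·-3 = -4

1,-1 ; -4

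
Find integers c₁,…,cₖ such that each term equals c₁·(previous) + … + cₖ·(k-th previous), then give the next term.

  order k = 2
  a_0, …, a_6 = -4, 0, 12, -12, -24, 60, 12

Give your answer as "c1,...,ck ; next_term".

  a_2 = -1·0 + -3·-4 = 12
  a_3 = -1·12 + -3·0 = -12
  a_4 = -1·-12 + -3·12 = -24
  a_5 = -1·-24 + -3·-12 = 60
  a_6 = -1·60 + -3·-24 = 12
  a_7 = -1·12 + -3·60 = -192

-1,-3 ; -192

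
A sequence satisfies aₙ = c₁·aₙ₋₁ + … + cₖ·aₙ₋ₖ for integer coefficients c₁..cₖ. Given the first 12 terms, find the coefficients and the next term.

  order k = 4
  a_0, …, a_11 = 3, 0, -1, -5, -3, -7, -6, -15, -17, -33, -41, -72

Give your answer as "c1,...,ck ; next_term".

1,1,-1,1 ; -97

  a_4 = 1·-5 + 1·-1 + -1·0 + 1·3 = -3
  a_5 = 1·-3 + 1·-5 + -1·-1 + 1·0 = -7
  a_6 = 1·-7 + 1·-3 + -1·-5 + 1·-1 = -6
  a_7 = 1·-6 + 1·-7 + -1·-3 + 1·-5 = -15
  a_8 = 1·-15 + 1·-6 + -1·-7 + 1·-3 = -17
  a_9 = 1·-17 + 1·-15 + -1·-6 + 1·-7 = -33
  a_10 = 1·-33 + 1·-17 + -1·-15 + 1·-6 = -41
  a_11 = 1·-41 + 1·-33 + -1·-17 + 1·-15 = -72
  a_12 = 1·-72 + 1·-41 + -1·-33 + 1·-17 = -97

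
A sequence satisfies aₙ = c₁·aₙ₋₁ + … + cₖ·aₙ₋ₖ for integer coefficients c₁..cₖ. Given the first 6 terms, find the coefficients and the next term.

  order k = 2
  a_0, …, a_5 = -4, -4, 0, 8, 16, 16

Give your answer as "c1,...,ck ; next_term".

  a_2 = 2·-4 + -2·-4 = 0
  a_3 = 2·0 + -2·-4 = 8
  a_4 = 2·8 + -2·0 = 16
  a_5 = 2·16 + -2·8 = 16
  a_6 = 2·16 + -2·16 = 0

2,-2 ; 0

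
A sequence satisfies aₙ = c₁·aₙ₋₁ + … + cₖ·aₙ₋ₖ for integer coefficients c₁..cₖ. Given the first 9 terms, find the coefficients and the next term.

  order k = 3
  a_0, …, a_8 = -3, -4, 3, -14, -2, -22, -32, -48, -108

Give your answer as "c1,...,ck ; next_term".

  a_3 = 0·3 + 2·-4 + 2·-3 = -14
  a_4 = 0·-14 + 2·3 + 2·-4 = -2
  a_5 = 0·-2 + 2·-14 + 2·3 = -22
  a_6 = 0·-22 + 2·-2 + 2·-14 = -32
  a_7 = 0·-32 + 2·-22 + 2·-2 = -48
  a_8 = 0·-48 + 2·-32 + 2·-22 = -108
  a_9 = 0·-108 + 2·-48 + 2·-32 = -160

0,2,2 ; -160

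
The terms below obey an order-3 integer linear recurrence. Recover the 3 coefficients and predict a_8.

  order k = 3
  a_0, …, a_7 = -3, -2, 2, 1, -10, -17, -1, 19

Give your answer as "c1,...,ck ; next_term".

  a_3 = 2·2 + -3·-2 + 3·-3 = 1
  a_4 = 2·1 + -3·2 + 3·-2 = -10
  a_5 = 2·-10 + -3·1 + 3·2 = -17
  a_6 = 2·-17 + -3·-10 + 3·1 = -1
  a_7 = 2·-1 + -3·-17 + 3·-10 = 19
  a_8 = 2·19 + -3·-1 + 3·-17 = -10

2,-3,3 ; -10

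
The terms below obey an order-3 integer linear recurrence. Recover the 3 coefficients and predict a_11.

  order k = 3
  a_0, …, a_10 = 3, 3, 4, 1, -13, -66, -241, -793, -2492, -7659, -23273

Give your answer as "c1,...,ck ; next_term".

  a_3 = 4·4 + -2·3 + -3·3 = 1
  a_4 = 4·1 + -2·4 + -3·3 = -13
  a_5 = 4·-13 + -2·1 + -3·4 = -66
  a_6 = 4·-66 + -2·-13 + -3·1 = -241
  a_7 = 4·-241 + -2·-66 + -3·-13 = -793
  a_8 = 4·-793 + -2·-241 + -3·-66 = -2492
  a_9 = 4·-2492 + -2·-793 + -3·-241 = -7659
  a_10 = 4·-7659 + -2·-2492 + -3·-793 = -23273
  a_11 = 4·-23273 + -2·-7659 + -3·-2492 = -70298

4,-2,-3 ; -70298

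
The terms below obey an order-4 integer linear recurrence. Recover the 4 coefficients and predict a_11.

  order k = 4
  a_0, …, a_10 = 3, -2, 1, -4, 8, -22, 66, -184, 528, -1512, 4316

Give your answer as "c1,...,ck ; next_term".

-2,2,-2,-2 ; -12344

  a_4 = -2·-4 + 2·1 + -2·-2 + -2·3 = 8
  a_5 = -2·8 + 2·-4 + -2·1 + -2·-2 = -22
  a_6 = -2·-22 + 2·8 + -2·-4 + -2·1 = 66
  a_7 = -2·66 + 2·-22 + -2·8 + -2·-4 = -184
  a_8 = -2·-184 + 2·66 + -2·-22 + -2·8 = 528
  a_9 = -2·528 + 2·-184 + -2·66 + -2·-22 = -1512
  a_10 = -2·-1512 + 2·528 + -2·-184 + -2·66 = 4316
  a_11 = -2·4316 + 2·-1512 + -2·528 + -2·-184 = -12344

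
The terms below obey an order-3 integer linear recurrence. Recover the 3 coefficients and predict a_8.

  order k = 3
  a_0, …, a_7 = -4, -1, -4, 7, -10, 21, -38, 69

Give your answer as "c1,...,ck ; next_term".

-1,1,-1 ; -128

  a_3 = -1·-4 + 1·-1 + -1·-4 = 7
  a_4 = -1·7 + 1·-4 + -1·-1 = -10
  a_5 = -1·-10 + 1·7 + -1·-4 = 21
  a_6 = -1·21 + 1·-10 + -1·7 = -38
  a_7 = -1·-38 + 1·21 + -1·-10 = 69
  a_8 = -1·69 + 1·-38 + -1·21 = -128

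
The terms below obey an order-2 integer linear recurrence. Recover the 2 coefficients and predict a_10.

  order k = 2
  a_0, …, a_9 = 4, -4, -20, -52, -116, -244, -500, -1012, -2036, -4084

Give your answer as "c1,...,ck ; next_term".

3,-2 ; -8180

  a_2 = 3·-4 + -2·4 = -20
  a_3 = 3·-20 + -2·-4 = -52
  a_4 = 3·-52 + -2·-20 = -116
  a_5 = 3·-116 + -2·-52 = -244
  a_6 = 3·-244 + -2·-116 = -500
  a_7 = 3·-500 + -2·-244 = -1012
  a_8 = 3·-1012 + -2·-500 = -2036
  a_9 = 3·-2036 + -2·-1012 = -4084
  a_10 = 3·-4084 + -2·-2036 = -8180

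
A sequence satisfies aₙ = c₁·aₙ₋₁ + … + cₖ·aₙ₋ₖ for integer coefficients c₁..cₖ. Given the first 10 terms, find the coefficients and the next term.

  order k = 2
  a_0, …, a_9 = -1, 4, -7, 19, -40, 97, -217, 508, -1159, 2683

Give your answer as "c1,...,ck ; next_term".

-1,3 ; -6160

  a_2 = -1·4 + 3·-1 = -7
  a_3 = -1·-7 + 3·4 = 19
  a_4 = -1·19 + 3·-7 = -40
  a_5 = -1·-40 + 3·19 = 97
  a_6 = -1·97 + 3·-40 = -217
  a_7 = -1·-217 + 3·97 = 508
  a_8 = -1·508 + 3·-217 = -1159
  a_9 = -1·-1159 + 3·508 = 2683
  a_10 = -1·2683 + 3·-1159 = -6160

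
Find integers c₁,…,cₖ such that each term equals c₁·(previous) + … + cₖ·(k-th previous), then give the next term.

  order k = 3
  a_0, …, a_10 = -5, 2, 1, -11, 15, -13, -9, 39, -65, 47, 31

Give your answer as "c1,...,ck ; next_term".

  a_3 = -1·1 + 0·2 + 2·-5 = -11
  a_4 = -1·-11 + 0·1 + 2·2 = 15
  a_5 = -1·15 + 0·-11 + 2·1 = -13
  a_6 = -1·-13 + 0·15 + 2·-11 = -9
  a_7 = -1·-9 + 0·-13 + 2·15 = 39
  a_8 = -1·39 + 0·-9 + 2·-13 = -65
  a_9 = -1·-65 + 0·39 + 2·-9 = 47
  a_10 = -1·47 + 0·-65 + 2·39 = 31
  a_11 = -1·31 + 0·47 + 2·-65 = -161

-1,0,2 ; -161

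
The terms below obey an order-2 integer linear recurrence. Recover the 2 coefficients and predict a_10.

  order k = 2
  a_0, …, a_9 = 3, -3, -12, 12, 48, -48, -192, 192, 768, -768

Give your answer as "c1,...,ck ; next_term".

  a_2 = 0·-3 + -4·3 = -12
  a_3 = 0·-12 + -4·-3 = 12
  a_4 = 0·12 + -4·-12 = 48
  a_5 = 0·48 + -4·12 = -48
  a_6 = 0·-48 + -4·48 = -192
  a_7 = 0·-192 + -4·-48 = 192
  a_8 = 0·192 + -4·-192 = 768
  a_9 = 0·768 + -4·192 = -768
  a_10 = 0·-768 + -4·768 = -3072

0,-4 ; -3072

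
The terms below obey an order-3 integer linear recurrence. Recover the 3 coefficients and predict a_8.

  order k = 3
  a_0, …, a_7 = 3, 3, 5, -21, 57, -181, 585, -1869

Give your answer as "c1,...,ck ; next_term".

-3,0,-2 ; 5969

  a_3 = -3·5 + 0·3 + -2·3 = -21
  a_4 = -3·-21 + 0·5 + -2·3 = 57
  a_5 = -3·57 + 0·-21 + -2·5 = -181
  a_6 = -3·-181 + 0·57 + -2·-21 = 585
  a_7 = -3·585 + 0·-181 + -2·57 = -1869
  a_8 = -3·-1869 + 0·585 + -2·-181 = 5969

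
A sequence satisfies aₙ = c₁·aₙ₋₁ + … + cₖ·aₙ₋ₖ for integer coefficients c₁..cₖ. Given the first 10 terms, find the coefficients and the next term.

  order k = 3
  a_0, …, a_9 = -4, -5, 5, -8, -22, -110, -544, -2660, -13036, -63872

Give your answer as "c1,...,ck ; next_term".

  a_3 = 4·5 + 4·-5 + 2·-4 = -8
  a_4 = 4·-8 + 4·5 + 2·-5 = -22
  a_5 = 4·-22 + 4·-8 + 2·5 = -110
  a_6 = 4·-110 + 4·-22 + 2·-8 = -544
  a_7 = 4·-544 + 4·-110 + 2·-22 = -2660
  a_8 = 4·-2660 + 4·-544 + 2·-110 = -13036
  a_9 = 4·-13036 + 4·-2660 + 2·-544 = -63872
  a_10 = 4·-63872 + 4·-13036 + 2·-2660 = -312952

4,4,2 ; -312952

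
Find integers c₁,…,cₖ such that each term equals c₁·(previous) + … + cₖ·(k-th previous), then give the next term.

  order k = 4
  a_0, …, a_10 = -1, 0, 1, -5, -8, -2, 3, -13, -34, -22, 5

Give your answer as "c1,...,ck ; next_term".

  a_4 = 1·-5 + -1·1 + 1·0 + 2·-1 = -8
  a_5 = 1·-8 + -1·-5 + 1·1 + 2·0 = -2
  a_6 = 1·-2 + -1·-8 + 1·-5 + 2·1 = 3
  a_7 = 1·3 + -1·-2 + 1·-8 + 2·-5 = -13
  a_8 = 1·-13 + -1·3 + 1·-2 + 2·-8 = -34
  a_9 = 1·-34 + -1·-13 + 1·3 + 2·-2 = -22
  a_10 = 1·-22 + -1·-34 + 1·-13 + 2·3 = 5
  a_11 = 1·5 + -1·-22 + 1·-34 + 2·-13 = -33

1,-1,1,2 ; -33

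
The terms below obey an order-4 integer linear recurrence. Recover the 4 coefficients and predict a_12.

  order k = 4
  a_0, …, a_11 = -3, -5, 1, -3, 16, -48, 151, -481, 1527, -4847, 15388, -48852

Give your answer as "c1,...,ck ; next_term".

  a_4 = -2·-3 + 3·1 + -2·-5 + 1·-3 = 16
  a_5 = -2·16 + 3·-3 + -2·1 + 1·-5 = -48
  a_6 = -2·-48 + 3·16 + -2·-3 + 1·1 = 151
  a_7 = -2·151 + 3·-48 + -2·16 + 1·-3 = -481
  a_8 = -2·-481 + 3·151 + -2·-48 + 1·16 = 1527
  a_9 = -2·1527 + 3·-481 + -2·151 + 1·-48 = -4847
  a_10 = -2·-4847 + 3·1527 + -2·-481 + 1·151 = 15388
  a_11 = -2·15388 + 3·-4847 + -2·1527 + 1·-481 = -48852
  a_12 = -2·-48852 + 3·15388 + -2·-4847 + 1·1527 = 155089

-2,3,-2,1 ; 155089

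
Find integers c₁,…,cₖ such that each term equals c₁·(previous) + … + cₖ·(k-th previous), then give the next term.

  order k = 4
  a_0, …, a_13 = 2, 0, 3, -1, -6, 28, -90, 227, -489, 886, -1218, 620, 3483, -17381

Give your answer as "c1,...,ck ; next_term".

-3,-1,3,-3 ; 54174

  a_4 = -3·-1 + -1·3 + 3·0 + -3·2 = -6
  a_5 = -3·-6 + -1·-1 + 3·3 + -3·0 = 28
  a_6 = -3·28 + -1·-6 + 3·-1 + -3·3 = -90
  a_7 = -3·-90 + -1·28 + 3·-6 + -3·-1 = 227
  a_8 = -3·227 + -1·-90 + 3·28 + -3·-6 = -489
  a_9 = -3·-489 + -1·227 + 3·-90 + -3·28 = 886
  a_10 = -3·886 + -1·-489 + 3·227 + -3·-90 = -1218
  a_11 = -3·-1218 + -1·886 + 3·-489 + -3·227 = 620
  a_12 = -3·620 + -1·-1218 + 3·886 + -3·-489 = 3483
  a_13 = -3·3483 + -1·620 + 3·-1218 + -3·886 = -17381
  a_14 = -3·-17381 + -1·3483 + 3·620 + -3·-1218 = 54174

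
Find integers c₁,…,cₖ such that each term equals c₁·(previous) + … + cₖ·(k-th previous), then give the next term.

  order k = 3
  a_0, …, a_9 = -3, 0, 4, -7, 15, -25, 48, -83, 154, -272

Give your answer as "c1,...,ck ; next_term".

-1,2,1 ; 497

  a_3 = -1·4 + 2·0 + 1·-3 = -7
  a_4 = -1·-7 + 2·4 + 1·0 = 15
  a_5 = -1·15 + 2·-7 + 1·4 = -25
  a_6 = -1·-25 + 2·15 + 1·-7 = 48
  a_7 = -1·48 + 2·-25 + 1·15 = -83
  a_8 = -1·-83 + 2·48 + 1·-25 = 154
  a_9 = -1·154 + 2·-83 + 1·48 = -272
  a_10 = -1·-272 + 2·154 + 1·-83 = 497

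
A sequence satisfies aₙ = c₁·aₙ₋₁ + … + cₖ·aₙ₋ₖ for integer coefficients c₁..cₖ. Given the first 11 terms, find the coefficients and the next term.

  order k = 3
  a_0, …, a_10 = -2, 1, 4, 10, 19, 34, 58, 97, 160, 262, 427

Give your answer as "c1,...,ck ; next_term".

  a_3 = 2·4 + 0·1 + -1·-2 = 10
  a_4 = 2·10 + 0·4 + -1·1 = 19
  a_5 = 2·19 + 0·10 + -1·4 = 34
  a_6 = 2·34 + 0·19 + -1·10 = 58
  a_7 = 2·58 + 0·34 + -1·19 = 97
  a_8 = 2·97 + 0·58 + -1·34 = 160
  a_9 = 2·160 + 0·97 + -1·58 = 262
  a_10 = 2·262 + 0·160 + -1·97 = 427
  a_11 = 2·427 + 0·262 + -1·160 = 694

2,0,-1 ; 694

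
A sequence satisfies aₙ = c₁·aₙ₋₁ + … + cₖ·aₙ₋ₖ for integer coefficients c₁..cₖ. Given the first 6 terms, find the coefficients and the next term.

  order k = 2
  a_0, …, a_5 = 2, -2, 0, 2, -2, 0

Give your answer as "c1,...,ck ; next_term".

-1,-1 ; 2

  a_2 = -1·-2 + -1·2 = 0
  a_3 = -1·0 + -1·-2 = 2
  a_4 = -1·2 + -1·0 = -2
  a_5 = -1·-2 + -1·2 = 0
  a_6 = -1·0 + -1·-2 = 2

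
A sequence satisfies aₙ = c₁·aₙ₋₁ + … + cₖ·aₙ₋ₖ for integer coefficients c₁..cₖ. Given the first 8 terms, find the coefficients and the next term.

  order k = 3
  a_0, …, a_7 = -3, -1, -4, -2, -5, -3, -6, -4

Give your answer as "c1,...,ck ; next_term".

1,1,-1 ; -7

  a_3 = 1·-4 + 1·-1 + -1·-3 = -2
  a_4 = 1·-2 + 1·-4 + -1·-1 = -5
  a_5 = 1·-5 + 1·-2 + -1·-4 = -3
  a_6 = 1·-3 + 1·-5 + -1·-2 = -6
  a_7 = 1·-6 + 1·-3 + -1·-5 = -4
  a_8 = 1·-4 + 1·-6 + -1·-3 = -7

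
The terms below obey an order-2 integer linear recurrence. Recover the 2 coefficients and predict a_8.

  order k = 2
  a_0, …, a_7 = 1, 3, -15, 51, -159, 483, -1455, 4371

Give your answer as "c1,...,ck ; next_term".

  a_2 = -4·3 + -3·1 = -15
  a_3 = -4·-15 + -3·3 = 51
  a_4 = -4·51 + -3·-15 = -159
  a_5 = -4·-159 + -3·51 = 483
  a_6 = -4·483 + -3·-159 = -1455
  a_7 = -4·-1455 + -3·483 = 4371
  a_8 = -4·4371 + -3·-1455 = -13119

-4,-3 ; -13119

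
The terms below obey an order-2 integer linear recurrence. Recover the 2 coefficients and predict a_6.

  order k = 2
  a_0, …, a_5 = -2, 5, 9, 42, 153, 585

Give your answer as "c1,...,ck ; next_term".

3,3 ; 2214

  a_2 = 3·5 + 3·-2 = 9
  a_3 = 3·9 + 3·5 = 42
  a_4 = 3·42 + 3·9 = 153
  a_5 = 3·153 + 3·42 = 585
  a_6 = 3·585 + 3·153 = 2214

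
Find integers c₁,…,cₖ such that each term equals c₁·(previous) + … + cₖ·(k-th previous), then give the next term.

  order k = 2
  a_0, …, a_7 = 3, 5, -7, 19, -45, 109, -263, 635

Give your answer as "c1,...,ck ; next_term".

  a_2 = -2·5 + 1·3 = -7
  a_3 = -2·-7 + 1·5 = 19
  a_4 = -2·19 + 1·-7 = -45
  a_5 = -2·-45 + 1·19 = 109
  a_6 = -2·109 + 1·-45 = -263
  a_7 = -2·-263 + 1·109 = 635
  a_8 = -2·635 + 1·-263 = -1533

-2,1 ; -1533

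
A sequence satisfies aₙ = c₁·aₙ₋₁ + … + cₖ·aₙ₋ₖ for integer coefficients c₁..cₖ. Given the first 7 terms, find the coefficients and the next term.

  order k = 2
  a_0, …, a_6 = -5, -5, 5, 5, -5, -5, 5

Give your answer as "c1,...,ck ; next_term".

  a_2 = 0·-5 + -1·-5 = 5
  a_3 = 0·5 + -1·-5 = 5
  a_4 = 0·5 + -1·5 = -5
  a_5 = 0·-5 + -1·5 = -5
  a_6 = 0·-5 + -1·-5 = 5
  a_7 = 0·5 + -1·-5 = 5

0,-1 ; 5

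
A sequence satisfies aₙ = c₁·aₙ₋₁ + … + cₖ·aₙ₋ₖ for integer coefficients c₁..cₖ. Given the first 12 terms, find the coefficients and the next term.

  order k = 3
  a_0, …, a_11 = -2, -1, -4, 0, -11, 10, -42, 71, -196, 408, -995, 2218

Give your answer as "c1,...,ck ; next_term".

  a_3 = -2·-4 + 2·-1 + 3·-2 = 0
  a_4 = -2·0 + 2·-4 + 3·-1 = -11
  a_5 = -2·-11 + 2·0 + 3·-4 = 10
  a_6 = -2·10 + 2·-11 + 3·0 = -42
  a_7 = -2·-42 + 2·10 + 3·-11 = 71
  a_8 = -2·71 + 2·-42 + 3·10 = -196
  a_9 = -2·-196 + 2·71 + 3·-42 = 408
  a_10 = -2·408 + 2·-196 + 3·71 = -995
  a_11 = -2·-995 + 2·408 + 3·-196 = 2218
  a_12 = -2·2218 + 2·-995 + 3·408 = -5202

-2,2,3 ; -5202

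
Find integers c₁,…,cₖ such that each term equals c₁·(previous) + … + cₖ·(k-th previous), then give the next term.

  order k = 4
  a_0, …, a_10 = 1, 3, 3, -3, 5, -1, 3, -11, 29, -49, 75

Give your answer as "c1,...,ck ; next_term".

  a_4 = -2·-3 + -1·3 + 0·3 + 2·1 = 5
  a_5 = -2·5 + -1·-3 + 0·3 + 2·3 = -1
  a_6 = -2·-1 + -1·5 + 0·-3 + 2·3 = 3
  a_7 = -2·3 + -1·-1 + 0·5 + 2·-3 = -11
  a_8 = -2·-11 + -1·3 + 0·-1 + 2·5 = 29
  a_9 = -2·29 + -1·-11 + 0·3 + 2·-1 = -49
  a_10 = -2·-49 + -1·29 + 0·-11 + 2·3 = 75
  a_11 = -2·75 + -1·-49 + 0·29 + 2·-11 = -123

-2,-1,0,2 ; -123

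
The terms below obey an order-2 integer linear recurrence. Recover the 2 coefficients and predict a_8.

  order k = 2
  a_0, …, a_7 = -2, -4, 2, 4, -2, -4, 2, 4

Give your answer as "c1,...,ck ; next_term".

  a_2 = 0·-4 + -1·-2 = 2
  a_3 = 0·2 + -1·-4 = 4
  a_4 = 0·4 + -1·2 = -2
  a_5 = 0·-2 + -1·4 = -4
  a_6 = 0·-4 + -1·-2 = 2
  a_7 = 0·2 + -1·-4 = 4
  a_8 = 0·4 + -1·2 = -2

0,-1 ; -2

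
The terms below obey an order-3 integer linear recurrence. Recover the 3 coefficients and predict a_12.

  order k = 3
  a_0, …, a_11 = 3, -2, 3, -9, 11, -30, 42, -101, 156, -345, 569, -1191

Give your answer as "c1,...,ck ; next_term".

0,3,-1 ; 2052

  a_3 = 0·3 + 3·-2 + -1·3 = -9
  a_4 = 0·-9 + 3·3 + -1·-2 = 11
  a_5 = 0·11 + 3·-9 + -1·3 = -30
  a_6 = 0·-30 + 3·11 + -1·-9 = 42
  a_7 = 0·42 + 3·-30 + -1·11 = -101
  a_8 = 0·-101 + 3·42 + -1·-30 = 156
  a_9 = 0·156 + 3·-101 + -1·42 = -345
  a_10 = 0·-345 + 3·156 + -1·-101 = 569
  a_11 = 0·569 + 3·-345 + -1·156 = -1191
  a_12 = 0·-1191 + 3·569 + -1·-345 = 2052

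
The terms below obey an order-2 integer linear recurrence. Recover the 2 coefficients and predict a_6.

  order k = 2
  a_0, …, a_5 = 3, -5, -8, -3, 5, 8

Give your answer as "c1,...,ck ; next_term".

1,-1 ; 3

  a_2 = 1·-5 + -1·3 = -8
  a_3 = 1·-8 + -1·-5 = -3
  a_4 = 1·-3 + -1·-8 = 5
  a_5 = 1·5 + -1·-3 = 8
  a_6 = 1·8 + -1·5 = 3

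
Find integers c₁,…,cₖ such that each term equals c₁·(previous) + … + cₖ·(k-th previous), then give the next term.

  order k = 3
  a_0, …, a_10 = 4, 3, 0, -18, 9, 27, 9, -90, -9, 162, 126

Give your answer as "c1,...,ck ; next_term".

  a_3 = -1·0 + -2·3 + -3·4 = -18
  a_4 = -1·-18 + -2·0 + -3·3 = 9
  a_5 = -1·9 + -2·-18 + -3·0 = 27
  a_6 = -1·27 + -2·9 + -3·-18 = 9
  a_7 = -1·9 + -2·27 + -3·9 = -90
  a_8 = -1·-90 + -2·9 + -3·27 = -9
  a_9 = -1·-9 + -2·-90 + -3·9 = 162
  a_10 = -1·162 + -2·-9 + -3·-90 = 126
  a_11 = -1·126 + -2·162 + -3·-9 = -423

-1,-2,-3 ; -423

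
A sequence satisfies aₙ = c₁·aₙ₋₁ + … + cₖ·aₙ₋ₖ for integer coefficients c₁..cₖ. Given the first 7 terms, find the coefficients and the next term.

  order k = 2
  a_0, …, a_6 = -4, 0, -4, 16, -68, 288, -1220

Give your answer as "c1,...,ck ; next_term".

  a_2 = -4·0 + 1·-4 = -4
  a_3 = -4·-4 + 1·0 = 16
  a_4 = -4·16 + 1·-4 = -68
  a_5 = -4·-68 + 1·16 = 288
  a_6 = -4·288 + 1·-68 = -1220
  a_7 = -4·-1220 + 1·288 = 5168

-4,1 ; 5168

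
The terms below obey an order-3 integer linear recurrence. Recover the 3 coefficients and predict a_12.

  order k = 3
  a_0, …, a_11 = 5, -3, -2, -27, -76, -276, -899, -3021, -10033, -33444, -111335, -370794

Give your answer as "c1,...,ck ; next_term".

  a_3 = 3·-2 + 2·-3 + -3·5 = -27
  a_4 = 3·-27 + 2·-2 + -3·-3 = -76
  a_5 = 3·-76 + 2·-27 + -3·-2 = -276
  a_6 = 3·-276 + 2·-76 + -3·-27 = -899
  a_7 = 3·-899 + 2·-276 + -3·-76 = -3021
  a_8 = 3·-3021 + 2·-899 + -3·-276 = -10033
  a_9 = 3·-10033 + 2·-3021 + -3·-899 = -33444
  a_10 = 3·-33444 + 2·-10033 + -3·-3021 = -111335
  a_11 = 3·-111335 + 2·-33444 + -3·-10033 = -370794
  a_12 = 3·-370794 + 2·-111335 + -3·-33444 = -1234720

3,2,-3 ; -1234720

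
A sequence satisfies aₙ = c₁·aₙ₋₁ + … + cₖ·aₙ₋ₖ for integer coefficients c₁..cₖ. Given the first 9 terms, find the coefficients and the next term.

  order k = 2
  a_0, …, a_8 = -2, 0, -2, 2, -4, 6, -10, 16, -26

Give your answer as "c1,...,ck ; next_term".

  a_2 = -1·0 + 1·-2 = -2
  a_3 = -1·-2 + 1·0 = 2
  a_4 = -1·2 + 1·-2 = -4
  a_5 = -1·-4 + 1·2 = 6
  a_6 = -1·6 + 1·-4 = -10
  a_7 = -1·-10 + 1·6 = 16
  a_8 = -1·16 + 1·-10 = -26
  a_9 = -1·-26 + 1·16 = 42

-1,1 ; 42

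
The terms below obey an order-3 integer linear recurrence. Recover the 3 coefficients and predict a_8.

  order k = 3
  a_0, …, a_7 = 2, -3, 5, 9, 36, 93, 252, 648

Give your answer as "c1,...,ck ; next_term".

3,0,-3 ; 1665

  a_3 = 3·5 + 0·-3 + -3·2 = 9
  a_4 = 3·9 + 0·5 + -3·-3 = 36
  a_5 = 3·36 + 0·9 + -3·5 = 93
  a_6 = 3·93 + 0·36 + -3·9 = 252
  a_7 = 3·252 + 0·93 + -3·36 = 648
  a_8 = 3·648 + 0·252 + -3·93 = 1665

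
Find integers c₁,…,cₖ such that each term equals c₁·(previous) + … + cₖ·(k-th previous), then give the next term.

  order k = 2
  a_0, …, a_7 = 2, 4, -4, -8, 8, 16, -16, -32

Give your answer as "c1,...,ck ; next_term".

  a_2 = 0·4 + -2·2 = -4
  a_3 = 0·-4 + -2·4 = -8
  a_4 = 0·-8 + -2·-4 = 8
  a_5 = 0·8 + -2·-8 = 16
  a_6 = 0·16 + -2·8 = -16
  a_7 = 0·-16 + -2·16 = -32
  a_8 = 0·-32 + -2·-16 = 32

0,-2 ; 32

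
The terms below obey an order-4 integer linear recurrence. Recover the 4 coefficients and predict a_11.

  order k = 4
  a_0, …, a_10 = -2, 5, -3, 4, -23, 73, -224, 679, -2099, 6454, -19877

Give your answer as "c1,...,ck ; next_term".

  a_4 = -2·4 + 3·-3 + 0·5 + 3·-2 = -23
  a_5 = -2·-23 + 3·4 + 0·-3 + 3·5 = 73
  a_6 = -2·73 + 3·-23 + 0·4 + 3·-3 = -224
  a_7 = -2·-224 + 3·73 + 0·-23 + 3·4 = 679
  a_8 = -2·679 + 3·-224 + 0·73 + 3·-23 = -2099
  a_9 = -2·-2099 + 3·679 + 0·-224 + 3·73 = 6454
  a_10 = -2·6454 + 3·-2099 + 0·679 + 3·-224 = -19877
  a_11 = -2·-19877 + 3·6454 + 0·-2099 + 3·679 = 61153

-2,3,0,3 ; 61153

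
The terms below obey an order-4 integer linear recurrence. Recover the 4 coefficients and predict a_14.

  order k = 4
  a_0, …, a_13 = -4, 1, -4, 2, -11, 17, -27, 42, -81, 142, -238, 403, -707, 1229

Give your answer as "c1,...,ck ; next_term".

  a_4 = -1·2 + 0·-4 + -1·1 + 2·-4 = -11
  a_5 = -1·-11 + 0·2 + -1·-4 + 2·1 = 17
  a_6 = -1·17 + 0·-11 + -1·2 + 2·-4 = -27
  a_7 = -1·-27 + 0·17 + -1·-11 + 2·2 = 42
  a_8 = -1·42 + 0·-27 + -1·17 + 2·-11 = -81
  a_9 = -1·-81 + 0·42 + -1·-27 + 2·17 = 142
  a_10 = -1·142 + 0·-81 + -1·42 + 2·-27 = -238
  a_11 = -1·-238 + 0·142 + -1·-81 + 2·42 = 403
  a_12 = -1·403 + 0·-238 + -1·142 + 2·-81 = -707
  a_13 = -1·-707 + 0·403 + -1·-238 + 2·142 = 1229
  a_14 = -1·1229 + 0·-707 + -1·403 + 2·-238 = -2108

-1,0,-1,2 ; -2108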